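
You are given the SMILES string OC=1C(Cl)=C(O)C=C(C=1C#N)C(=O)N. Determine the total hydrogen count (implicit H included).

5

Walk through each heavy atom and fill implicit hydrogens from standard valence (C 4, N 3, O 2, S 2, halogen 1):
  atom 1: O, bond orders sum to 1 (valence 2) → 1 H
  atom 2: C, bond orders sum to 4 (valence 4) → 0 H
  atom 3: C, bond orders sum to 4 (valence 4) → 0 H
  atom 4: Cl (halogen, monovalent) → 0 H
  atom 5: C, bond orders sum to 4 (valence 4) → 0 H
  atom 6: O, bond orders sum to 1 (valence 2) → 1 H
  atom 7: C, bond orders sum to 3 (valence 4) → 1 H
  atom 8: C, bond orders sum to 4 (valence 4) → 0 H
  atom 9: C, bond orders sum to 4 (valence 4) → 0 H
  atom 10: C, bond orders sum to 4 (valence 4) → 0 H
  atom 11: N, bond orders sum to 3 (valence 3) → 0 H
  atom 12: C, bond orders sum to 4 (valence 4) → 0 H
  atom 13: O, bond orders sum to 2 (valence 2) → 0 H
  atom 14: N, bond orders sum to 1 (valence 3) → 2 H
Total hydrogens: 5.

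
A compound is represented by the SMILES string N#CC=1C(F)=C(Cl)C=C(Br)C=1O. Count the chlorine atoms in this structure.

Scan the SMILES for Cl atoms (remember two-letter symbols like Cl and Br are single atoms).
Chlorine count: 1.

1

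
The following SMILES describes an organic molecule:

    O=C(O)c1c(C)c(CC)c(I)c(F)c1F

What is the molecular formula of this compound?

C10H9F2IO2

Walk through each heavy atom and fill implicit hydrogens from standard valence (C 4, N 3, O 2, S 2, halogen 1); for lowercase aromatic atoms, an aromatic c carries 1 H when it has two neighbours and 0 H with three, and aromatic n carries 0 H:
  atom 1: O, bond orders sum to 2 (valence 2) → 0 H
  atom 2: C, bond orders sum to 4 (valence 4) → 0 H
  atom 3: O, bond orders sum to 1 (valence 2) → 1 H
  atom 4: aromatic c, 3 neighbours → 0 H
  atom 5: aromatic c, 3 neighbours → 0 H
  atom 6: C, bond orders sum to 1 (valence 4) → 3 H
  atom 7: aromatic c, 3 neighbours → 0 H
  atom 8: C, bond orders sum to 2 (valence 4) → 2 H
  atom 9: C, bond orders sum to 1 (valence 4) → 3 H
  atom 10: aromatic c, 3 neighbours → 0 H
  atom 11: I (halogen, monovalent) → 0 H
  atom 12: aromatic c, 3 neighbours → 0 H
  atom 13: F (halogen, monovalent) → 0 H
  atom 14: aromatic c, 3 neighbours → 0 H
  atom 15: F (halogen, monovalent) → 0 H
Totals → C:10, H:9, F:2, I:1, O:2.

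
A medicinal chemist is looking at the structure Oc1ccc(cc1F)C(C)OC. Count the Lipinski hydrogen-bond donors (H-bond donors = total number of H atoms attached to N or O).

1

Donors: find every N or O and count the H atoms it carries.
  atom 1 (O): bond orders sum to 1 → 1 H
  atom 11 (O): bond orders sum to 2 → 0 H
Lipinski HBD = 1.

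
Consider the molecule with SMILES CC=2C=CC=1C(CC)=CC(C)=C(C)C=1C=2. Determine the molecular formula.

C15H18

Walk through each heavy atom and fill implicit hydrogens from standard valence (C 4, N 3, O 2, S 2, halogen 1):
  atom 1: C, bond orders sum to 1 (valence 4) → 3 H
  atom 2: C, bond orders sum to 4 (valence 4) → 0 H
  atom 3: C, bond orders sum to 3 (valence 4) → 1 H
  atom 4: C, bond orders sum to 3 (valence 4) → 1 H
  atom 5: C, bond orders sum to 4 (valence 4) → 0 H
  atom 6: C, bond orders sum to 4 (valence 4) → 0 H
  atom 7: C, bond orders sum to 2 (valence 4) → 2 H
  atom 8: C, bond orders sum to 1 (valence 4) → 3 H
  atom 9: C, bond orders sum to 3 (valence 4) → 1 H
  atom 10: C, bond orders sum to 4 (valence 4) → 0 H
  atom 11: C, bond orders sum to 1 (valence 4) → 3 H
  atom 12: C, bond orders sum to 4 (valence 4) → 0 H
  atom 13: C, bond orders sum to 1 (valence 4) → 3 H
  atom 14: C, bond orders sum to 4 (valence 4) → 0 H
  atom 15: C, bond orders sum to 3 (valence 4) → 1 H
Totals → C:15, H:18.
In Hill order: C15H18.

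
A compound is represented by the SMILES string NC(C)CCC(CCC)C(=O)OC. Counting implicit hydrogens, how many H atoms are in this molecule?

Walk through each heavy atom and fill implicit hydrogens from standard valence (C 4, N 3, O 2, S 2, halogen 1):
  atom 1: N, bond orders sum to 1 (valence 3) → 2 H
  atom 2: C, bond orders sum to 3 (valence 4) → 1 H
  atom 3: C, bond orders sum to 1 (valence 4) → 3 H
  atom 4: C, bond orders sum to 2 (valence 4) → 2 H
  atom 5: C, bond orders sum to 2 (valence 4) → 2 H
  atom 6: C, bond orders sum to 3 (valence 4) → 1 H
  atom 7: C, bond orders sum to 2 (valence 4) → 2 H
  atom 8: C, bond orders sum to 2 (valence 4) → 2 H
  atom 9: C, bond orders sum to 1 (valence 4) → 3 H
  atom 10: C, bond orders sum to 4 (valence 4) → 0 H
  atom 11: O, bond orders sum to 2 (valence 2) → 0 H
  atom 12: O, bond orders sum to 2 (valence 2) → 0 H
  atom 13: C, bond orders sum to 1 (valence 4) → 3 H
Total hydrogens: 21.

21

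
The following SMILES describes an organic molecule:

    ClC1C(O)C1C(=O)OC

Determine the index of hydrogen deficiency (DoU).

Molecular formula: C5H7ClO3.
DoU = (2C + 2 + N − H − X) / 2, where X is the halogen count and O/S are ignored.
    = (2·5 + 2 + 0 − 7 − 1) / 2 = 4 / 2 = 2.

2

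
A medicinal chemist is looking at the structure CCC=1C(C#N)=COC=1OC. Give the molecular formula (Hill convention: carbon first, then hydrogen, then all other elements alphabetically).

Walk through each heavy atom and fill implicit hydrogens from standard valence (C 4, N 3, O 2, S 2, halogen 1):
  atom 1: C, bond orders sum to 1 (valence 4) → 3 H
  atom 2: C, bond orders sum to 2 (valence 4) → 2 H
  atom 3: C, bond orders sum to 4 (valence 4) → 0 H
  atom 4: C, bond orders sum to 4 (valence 4) → 0 H
  atom 5: C, bond orders sum to 4 (valence 4) → 0 H
  atom 6: N, bond orders sum to 3 (valence 3) → 0 H
  atom 7: C, bond orders sum to 3 (valence 4) → 1 H
  atom 8: O, bond orders sum to 2 (valence 2) → 0 H
  atom 9: C, bond orders sum to 4 (valence 4) → 0 H
  atom 10: O, bond orders sum to 2 (valence 2) → 0 H
  atom 11: C, bond orders sum to 1 (valence 4) → 3 H
Totals → C:8, H:9, N:1, O:2.

C8H9NO2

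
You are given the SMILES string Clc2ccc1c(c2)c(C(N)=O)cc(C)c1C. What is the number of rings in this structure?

In SMILES, each pair of matching ring-closure digits denotes one ring-closing bond; the number of such bonds equals the number of independent rings.
Ring-closure bonds here: 2.

2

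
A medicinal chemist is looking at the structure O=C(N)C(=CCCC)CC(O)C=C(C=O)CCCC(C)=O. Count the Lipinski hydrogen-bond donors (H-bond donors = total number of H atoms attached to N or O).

Donors: find every N or O and count the H atoms it carries.
  atom 1 (O): bond orders sum to 2 → 0 H
  atom 3 (N): bond orders sum to 1 → 2 H
  atom 11 (O): bond orders sum to 1 → 1 H
  atom 15 (O): bond orders sum to 2 → 0 H
  atom 21 (O): bond orders sum to 2 → 0 H
Lipinski HBD = 3.

3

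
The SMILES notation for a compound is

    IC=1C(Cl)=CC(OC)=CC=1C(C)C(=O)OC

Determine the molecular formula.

Walk through each heavy atom and fill implicit hydrogens from standard valence (C 4, N 3, O 2, S 2, halogen 1):
  atom 1: I (halogen, monovalent) → 0 H
  atom 2: C, bond orders sum to 4 (valence 4) → 0 H
  atom 3: C, bond orders sum to 4 (valence 4) → 0 H
  atom 4: Cl (halogen, monovalent) → 0 H
  atom 5: C, bond orders sum to 3 (valence 4) → 1 H
  atom 6: C, bond orders sum to 4 (valence 4) → 0 H
  atom 7: O, bond orders sum to 2 (valence 2) → 0 H
  atom 8: C, bond orders sum to 1 (valence 4) → 3 H
  atom 9: C, bond orders sum to 3 (valence 4) → 1 H
  atom 10: C, bond orders sum to 4 (valence 4) → 0 H
  atom 11: C, bond orders sum to 3 (valence 4) → 1 H
  atom 12: C, bond orders sum to 1 (valence 4) → 3 H
  atom 13: C, bond orders sum to 4 (valence 4) → 0 H
  atom 14: O, bond orders sum to 2 (valence 2) → 0 H
  atom 15: O, bond orders sum to 2 (valence 2) → 0 H
  atom 16: C, bond orders sum to 1 (valence 4) → 3 H
Totals → C:11, H:12, Cl:1, I:1, O:3.

C11H12ClIO3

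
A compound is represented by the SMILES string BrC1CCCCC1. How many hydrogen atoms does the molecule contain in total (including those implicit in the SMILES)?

Walk through each heavy atom and fill implicit hydrogens from standard valence (C 4, N 3, O 2, S 2, halogen 1):
  atom 1: Br (halogen, monovalent) → 0 H
  atom 2: C, bond orders sum to 3 (valence 4) → 1 H
  atom 3: C, bond orders sum to 2 (valence 4) → 2 H
  atom 4: C, bond orders sum to 2 (valence 4) → 2 H
  atom 5: C, bond orders sum to 2 (valence 4) → 2 H
  atom 6: C, bond orders sum to 2 (valence 4) → 2 H
  atom 7: C, bond orders sum to 2 (valence 4) → 2 H
Total hydrogens: 11.

11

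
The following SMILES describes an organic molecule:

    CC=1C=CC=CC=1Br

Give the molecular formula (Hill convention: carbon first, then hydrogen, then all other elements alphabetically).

Walk through each heavy atom and fill implicit hydrogens from standard valence (C 4, N 3, O 2, S 2, halogen 1):
  atom 1: C, bond orders sum to 1 (valence 4) → 3 H
  atom 2: C, bond orders sum to 4 (valence 4) → 0 H
  atom 3: C, bond orders sum to 3 (valence 4) → 1 H
  atom 4: C, bond orders sum to 3 (valence 4) → 1 H
  atom 5: C, bond orders sum to 3 (valence 4) → 1 H
  atom 6: C, bond orders sum to 3 (valence 4) → 1 H
  atom 7: C, bond orders sum to 4 (valence 4) → 0 H
  atom 8: Br (halogen, monovalent) → 0 H
Totals → C:7, H:7, Br:1.

C7H7Br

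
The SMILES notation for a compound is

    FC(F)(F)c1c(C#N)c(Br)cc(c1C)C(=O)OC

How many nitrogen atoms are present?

1

Scan the SMILES for N atoms (remember two-letter symbols like Cl and Br are single atoms).
Nitrogen count: 1.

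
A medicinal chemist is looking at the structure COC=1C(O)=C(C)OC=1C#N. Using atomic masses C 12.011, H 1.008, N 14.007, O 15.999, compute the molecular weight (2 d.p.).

First, the molecular formula is C7H7NO3 (counting implicit H from valence).
  C: 7 × 12.011 = 84.077
  H: 7 × 1.008 = 7.056
  N: 1 × 14.007 = 14.007
  O: 3 × 15.999 = 47.997
Sum: 7×12.011 + 7×1.008 + 1×14.007 + 3×15.999 = 153.137 → 153.14 g/mol.

153.14 g/mol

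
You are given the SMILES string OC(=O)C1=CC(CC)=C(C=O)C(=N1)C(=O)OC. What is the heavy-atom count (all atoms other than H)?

Every atom symbol written in the SMILES (organic subset) is one heavy atom; implicit H are not written.
Heavy atoms by element → C:11, N:1, O:5.
Total: 17.

17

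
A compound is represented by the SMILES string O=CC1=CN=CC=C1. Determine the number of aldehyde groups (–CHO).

The aldehyde motif appears at heavy-atom position 2 in the SMILES.
Aldehyde count: 1.

1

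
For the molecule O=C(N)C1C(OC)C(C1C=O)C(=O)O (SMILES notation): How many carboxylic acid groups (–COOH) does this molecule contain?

The carboxylic acid motif appears at heavy-atom position 12 in the SMILES.
Other groups present: 1 aldehyde, 1 amide, 1 ether.
Carboxylic acid count: 1.

1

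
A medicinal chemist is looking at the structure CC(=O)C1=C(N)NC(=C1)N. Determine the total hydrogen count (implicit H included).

9

Walk through each heavy atom and fill implicit hydrogens from standard valence (C 4, N 3, O 2, S 2, halogen 1):
  atom 1: C, bond orders sum to 1 (valence 4) → 3 H
  atom 2: C, bond orders sum to 4 (valence 4) → 0 H
  atom 3: O, bond orders sum to 2 (valence 2) → 0 H
  atom 4: C, bond orders sum to 4 (valence 4) → 0 H
  atom 5: C, bond orders sum to 4 (valence 4) → 0 H
  atom 6: N, bond orders sum to 1 (valence 3) → 2 H
  atom 7: N, bond orders sum to 2 (valence 3) → 1 H
  atom 8: C, bond orders sum to 4 (valence 4) → 0 H
  atom 9: C, bond orders sum to 3 (valence 4) → 1 H
  atom 10: N, bond orders sum to 1 (valence 3) → 2 H
Total hydrogens: 9.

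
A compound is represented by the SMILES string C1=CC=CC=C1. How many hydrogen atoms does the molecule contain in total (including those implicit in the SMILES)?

6

Walk through each heavy atom and fill implicit hydrogens from standard valence (C 4, N 3, O 2, S 2, halogen 1):
  atom 1: C, bond orders sum to 3 (valence 4) → 1 H
  atom 2: C, bond orders sum to 3 (valence 4) → 1 H
  atom 3: C, bond orders sum to 3 (valence 4) → 1 H
  atom 4: C, bond orders sum to 3 (valence 4) → 1 H
  atom 5: C, bond orders sum to 3 (valence 4) → 1 H
  atom 6: C, bond orders sum to 3 (valence 4) → 1 H
Total hydrogens: 6.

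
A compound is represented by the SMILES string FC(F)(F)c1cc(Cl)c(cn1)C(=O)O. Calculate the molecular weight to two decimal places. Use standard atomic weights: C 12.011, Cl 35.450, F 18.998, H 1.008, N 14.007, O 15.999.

First, the molecular formula is C7H3ClF3NO2 (counting implicit H from valence).
  C: 7 × 12.011 = 84.077
  Cl: 1 × 35.450 = 35.450
  F: 3 × 18.998 = 56.994
  H: 3 × 1.008 = 3.024
  N: 1 × 14.007 = 14.007
  O: 2 × 15.999 = 31.998
Sum: 7×12.011 + 1×35.450 + 3×18.998 + 3×1.008 + 1×14.007 + 2×15.999 = 225.550 → 225.55 g/mol.

225.55 g/mol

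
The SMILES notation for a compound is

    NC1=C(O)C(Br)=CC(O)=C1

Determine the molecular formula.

C6H6BrNO2

Walk through each heavy atom and fill implicit hydrogens from standard valence (C 4, N 3, O 2, S 2, halogen 1):
  atom 1: N, bond orders sum to 1 (valence 3) → 2 H
  atom 2: C, bond orders sum to 4 (valence 4) → 0 H
  atom 3: C, bond orders sum to 4 (valence 4) → 0 H
  atom 4: O, bond orders sum to 1 (valence 2) → 1 H
  atom 5: C, bond orders sum to 4 (valence 4) → 0 H
  atom 6: Br (halogen, monovalent) → 0 H
  atom 7: C, bond orders sum to 3 (valence 4) → 1 H
  atom 8: C, bond orders sum to 4 (valence 4) → 0 H
  atom 9: O, bond orders sum to 1 (valence 2) → 1 H
  atom 10: C, bond orders sum to 3 (valence 4) → 1 H
Totals → C:6, H:6, Br:1, N:1, O:2.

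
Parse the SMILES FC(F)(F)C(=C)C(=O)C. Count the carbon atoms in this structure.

Count every carbon token in the SMILES (each C, including those in ring-closure positions and inside branches).
Carbon count: 5.

5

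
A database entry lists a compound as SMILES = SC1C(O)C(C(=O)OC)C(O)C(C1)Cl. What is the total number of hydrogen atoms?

13

Walk through each heavy atom and fill implicit hydrogens from standard valence (C 4, N 3, O 2, S 2, halogen 1):
  atom 1: S, bond orders sum to 1 (valence 2) → 1 H
  atom 2: C, bond orders sum to 3 (valence 4) → 1 H
  atom 3: C, bond orders sum to 3 (valence 4) → 1 H
  atom 4: O, bond orders sum to 1 (valence 2) → 1 H
  atom 5: C, bond orders sum to 3 (valence 4) → 1 H
  atom 6: C, bond orders sum to 4 (valence 4) → 0 H
  atom 7: O, bond orders sum to 2 (valence 2) → 0 H
  atom 8: O, bond orders sum to 2 (valence 2) → 0 H
  atom 9: C, bond orders sum to 1 (valence 4) → 3 H
  atom 10: C, bond orders sum to 3 (valence 4) → 1 H
  atom 11: O, bond orders sum to 1 (valence 2) → 1 H
  atom 12: C, bond orders sum to 3 (valence 4) → 1 H
  atom 13: C, bond orders sum to 2 (valence 4) → 2 H
  atom 14: Cl (halogen, monovalent) → 0 H
Total hydrogens: 13.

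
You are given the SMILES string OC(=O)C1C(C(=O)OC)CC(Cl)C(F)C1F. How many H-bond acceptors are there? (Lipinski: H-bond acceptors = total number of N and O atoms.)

N atoms: 0; O atoms: 4.
Lipinski HBA = 0 + 4 = 4.

4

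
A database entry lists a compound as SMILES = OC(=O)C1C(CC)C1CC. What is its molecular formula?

Walk through each heavy atom and fill implicit hydrogens from standard valence (C 4, N 3, O 2, S 2, halogen 1):
  atom 1: O, bond orders sum to 1 (valence 2) → 1 H
  atom 2: C, bond orders sum to 4 (valence 4) → 0 H
  atom 3: O, bond orders sum to 2 (valence 2) → 0 H
  atom 4: C, bond orders sum to 3 (valence 4) → 1 H
  atom 5: C, bond orders sum to 3 (valence 4) → 1 H
  atom 6: C, bond orders sum to 2 (valence 4) → 2 H
  atom 7: C, bond orders sum to 1 (valence 4) → 3 H
  atom 8: C, bond orders sum to 3 (valence 4) → 1 H
  atom 9: C, bond orders sum to 2 (valence 4) → 2 H
  atom 10: C, bond orders sum to 1 (valence 4) → 3 H
Totals → C:8, H:14, O:2.
In Hill order: C8H14O2.

C8H14O2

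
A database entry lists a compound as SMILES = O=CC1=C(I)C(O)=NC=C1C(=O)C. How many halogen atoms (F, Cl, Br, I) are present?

Halogen atoms appear at heavy-atom position 5 (1×I).
Other groups present: 1 aldehyde, 1 hydroxyl, 1 ketone.
Halogen count: 1.

1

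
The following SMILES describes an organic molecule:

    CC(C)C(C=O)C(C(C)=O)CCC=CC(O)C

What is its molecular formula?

C14H24O3

Walk through each heavy atom and fill implicit hydrogens from standard valence (C 4, N 3, O 2, S 2, halogen 1):
  atom 1: C, bond orders sum to 1 (valence 4) → 3 H
  atom 2: C, bond orders sum to 3 (valence 4) → 1 H
  atom 3: C, bond orders sum to 1 (valence 4) → 3 H
  atom 4: C, bond orders sum to 3 (valence 4) → 1 H
  atom 5: C, bond orders sum to 3 (valence 4) → 1 H
  atom 6: O, bond orders sum to 2 (valence 2) → 0 H
  atom 7: C, bond orders sum to 3 (valence 4) → 1 H
  atom 8: C, bond orders sum to 4 (valence 4) → 0 H
  atom 9: C, bond orders sum to 1 (valence 4) → 3 H
  atom 10: O, bond orders sum to 2 (valence 2) → 0 H
  atom 11: C, bond orders sum to 2 (valence 4) → 2 H
  atom 12: C, bond orders sum to 2 (valence 4) → 2 H
  atom 13: C, bond orders sum to 3 (valence 4) → 1 H
  atom 14: C, bond orders sum to 3 (valence 4) → 1 H
  atom 15: C, bond orders sum to 3 (valence 4) → 1 H
  atom 16: O, bond orders sum to 1 (valence 2) → 1 H
  atom 17: C, bond orders sum to 1 (valence 4) → 3 H
Totals → C:14, H:24, O:3.
In Hill order: C14H24O3.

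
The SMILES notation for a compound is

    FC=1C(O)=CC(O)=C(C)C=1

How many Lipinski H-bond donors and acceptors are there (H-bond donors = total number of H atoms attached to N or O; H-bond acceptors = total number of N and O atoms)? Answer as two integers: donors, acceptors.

Donors: find every N or O and count the H atoms it carries.
  atom 4 (O): bond orders sum to 1 → 1 H
  atom 7 (O): bond orders sum to 1 → 1 H
Lipinski HBD = 2.
Acceptors: N atoms = 0, O atoms = 2 → HBA = 2.

2, 2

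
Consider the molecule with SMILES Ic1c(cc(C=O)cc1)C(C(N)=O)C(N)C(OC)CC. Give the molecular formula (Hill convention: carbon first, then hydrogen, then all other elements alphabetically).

Walk through each heavy atom and fill implicit hydrogens from standard valence (C 4, N 3, O 2, S 2, halogen 1); for lowercase aromatic atoms, an aromatic c carries 1 H when it has two neighbours and 0 H with three, and aromatic n carries 0 H:
  atom 1: I (halogen, monovalent) → 0 H
  atom 2: aromatic c, 3 neighbours → 0 H
  atom 3: aromatic c, 3 neighbours → 0 H
  atom 4: aromatic c, 2 neighbours → 1 H
  atom 5: aromatic c, 3 neighbours → 0 H
  atom 6: C, bond orders sum to 3 (valence 4) → 1 H
  atom 7: O, bond orders sum to 2 (valence 2) → 0 H
  atom 8: aromatic c, 2 neighbours → 1 H
  atom 9: aromatic c, 2 neighbours → 1 H
  atom 10: C, bond orders sum to 3 (valence 4) → 1 H
  atom 11: C, bond orders sum to 4 (valence 4) → 0 H
  atom 12: N, bond orders sum to 1 (valence 3) → 2 H
  atom 13: O, bond orders sum to 2 (valence 2) → 0 H
  atom 14: C, bond orders sum to 3 (valence 4) → 1 H
  atom 15: N, bond orders sum to 1 (valence 3) → 2 H
  atom 16: C, bond orders sum to 3 (valence 4) → 1 H
  atom 17: O, bond orders sum to 2 (valence 2) → 0 H
  atom 18: C, bond orders sum to 1 (valence 4) → 3 H
  atom 19: C, bond orders sum to 2 (valence 4) → 2 H
  atom 20: C, bond orders sum to 1 (valence 4) → 3 H
Totals → C:14, H:19, I:1, N:2, O:3.
In Hill order: C14H19IN2O3.

C14H19IN2O3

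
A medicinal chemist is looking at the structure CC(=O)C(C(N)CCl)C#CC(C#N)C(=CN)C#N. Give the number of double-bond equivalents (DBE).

8

Molecular formula: C12H13ClN4O.
DoU = (2C + 2 + N − H − X) / 2, where X is the halogen count and O/S are ignored.
    = (2·12 + 2 + 4 − 13 − 1) / 2 = 16 / 2 = 8.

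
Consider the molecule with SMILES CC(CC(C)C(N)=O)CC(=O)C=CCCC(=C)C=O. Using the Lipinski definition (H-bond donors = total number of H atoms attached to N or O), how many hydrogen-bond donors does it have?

Donors: find every N or O and count the H atoms it carries.
  atom 7 (N): bond orders sum to 1 → 2 H
  atom 8 (O): bond orders sum to 2 → 0 H
  atom 11 (O): bond orders sum to 2 → 0 H
  atom 19 (O): bond orders sum to 2 → 0 H
Lipinski HBD = 2.

2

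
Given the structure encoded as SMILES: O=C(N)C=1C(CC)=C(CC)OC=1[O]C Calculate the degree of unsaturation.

4

Molecular formula: C10H15NO3.
DoU = (2C + 2 + N − H − X) / 2, where X is the halogen count and O/S are ignored.
    = (2·10 + 2 + 1 − 15 − 0) / 2 = 8 / 2 = 4.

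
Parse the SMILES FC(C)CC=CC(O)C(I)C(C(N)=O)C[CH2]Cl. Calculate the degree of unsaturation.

Molecular formula: C11H18ClFINO2.
DoU = (2C + 2 + N − H − X) / 2, where X is the halogen count and O/S are ignored.
    = (2·11 + 2 + 1 − 18 − 3) / 2 = 4 / 2 = 2.

2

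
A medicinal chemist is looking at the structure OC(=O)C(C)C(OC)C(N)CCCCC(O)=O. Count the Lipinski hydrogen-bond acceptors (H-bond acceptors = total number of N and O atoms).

6

N atoms: 1; O atoms: 5.
Lipinski HBA = 1 + 5 = 6.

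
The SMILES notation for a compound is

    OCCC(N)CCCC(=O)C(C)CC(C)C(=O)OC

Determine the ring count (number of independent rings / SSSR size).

In SMILES, each pair of matching ring-closure digits denotes one ring-closing bond; the number of such bonds equals the number of independent rings.
Ring-closure bonds here: 0.

0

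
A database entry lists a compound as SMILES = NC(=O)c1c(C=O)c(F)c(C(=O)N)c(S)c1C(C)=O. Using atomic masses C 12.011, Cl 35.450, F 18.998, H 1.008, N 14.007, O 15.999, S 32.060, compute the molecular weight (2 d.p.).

284.26 g/mol

First, the molecular formula is C11H9FN2O4S (counting implicit H from valence).
  C: 11 × 12.011 = 132.121
  F: 1 × 18.998 = 18.998
  H: 9 × 1.008 = 9.072
  N: 2 × 14.007 = 28.014
  O: 4 × 15.999 = 63.996
  S: 1 × 32.060 = 32.060
Sum: 11×12.011 + 1×18.998 + 9×1.008 + 2×14.007 + 4×15.999 + 1×32.060 = 284.261 → 284.26 g/mol.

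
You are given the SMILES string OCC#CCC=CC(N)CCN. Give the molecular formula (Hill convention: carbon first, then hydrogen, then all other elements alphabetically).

C9H16N2O

Walk through each heavy atom and fill implicit hydrogens from standard valence (C 4, N 3, O 2, S 2, halogen 1):
  atom 1: O, bond orders sum to 1 (valence 2) → 1 H
  atom 2: C, bond orders sum to 2 (valence 4) → 2 H
  atom 3: C, bond orders sum to 4 (valence 4) → 0 H
  atom 4: C, bond orders sum to 4 (valence 4) → 0 H
  atom 5: C, bond orders sum to 2 (valence 4) → 2 H
  atom 6: C, bond orders sum to 3 (valence 4) → 1 H
  atom 7: C, bond orders sum to 3 (valence 4) → 1 H
  atom 8: C, bond orders sum to 3 (valence 4) → 1 H
  atom 9: N, bond orders sum to 1 (valence 3) → 2 H
  atom 10: C, bond orders sum to 2 (valence 4) → 2 H
  atom 11: C, bond orders sum to 2 (valence 4) → 2 H
  atom 12: N, bond orders sum to 1 (valence 3) → 2 H
Totals → C:9, H:16, N:2, O:1.
In Hill order: C9H16N2O.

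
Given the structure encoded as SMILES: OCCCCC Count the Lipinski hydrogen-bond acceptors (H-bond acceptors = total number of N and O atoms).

1

N atoms: 0; O atoms: 1.
Lipinski HBA = 0 + 1 = 1.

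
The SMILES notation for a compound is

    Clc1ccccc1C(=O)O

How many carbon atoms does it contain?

7

Count every carbon token in the SMILES (each C, including those in ring-closure positions and inside branches).
Carbon count: 7.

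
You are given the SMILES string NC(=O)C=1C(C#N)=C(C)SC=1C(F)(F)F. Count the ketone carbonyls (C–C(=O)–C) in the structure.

Scan the SMILES for the ketone motif — none present.
Groups that are present: 1 amide, 1 nitrile.

0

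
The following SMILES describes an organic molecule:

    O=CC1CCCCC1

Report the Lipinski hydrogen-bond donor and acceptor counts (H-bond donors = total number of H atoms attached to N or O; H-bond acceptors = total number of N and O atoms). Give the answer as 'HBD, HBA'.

0, 1

Donors: find every N or O and count the H atoms it carries.
  atom 1 (O): bond orders sum to 2 → 0 H
Lipinski HBD = 0.
Acceptors: N atoms = 0, O atoms = 1 → HBA = 1.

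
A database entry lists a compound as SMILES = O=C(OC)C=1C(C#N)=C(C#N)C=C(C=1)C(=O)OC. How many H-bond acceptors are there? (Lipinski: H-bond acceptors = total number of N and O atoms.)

N atoms: 2; O atoms: 4.
Lipinski HBA = 2 + 4 = 6.

6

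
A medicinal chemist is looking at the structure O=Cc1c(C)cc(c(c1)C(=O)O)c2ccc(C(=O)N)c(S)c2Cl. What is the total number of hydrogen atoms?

12

Walk through each heavy atom and fill implicit hydrogens from standard valence (C 4, N 3, O 2, S 2, halogen 1); for lowercase aromatic atoms, an aromatic c carries 1 H when it has two neighbours and 0 H with three, and aromatic n carries 0 H:
  atom 1: O, bond orders sum to 2 (valence 2) → 0 H
  atom 2: C, bond orders sum to 3 (valence 4) → 1 H
  atom 3: aromatic c, 3 neighbours → 0 H
  atom 4: aromatic c, 3 neighbours → 0 H
  atom 5: C, bond orders sum to 1 (valence 4) → 3 H
  atom 6: aromatic c, 2 neighbours → 1 H
  atom 7: aromatic c, 3 neighbours → 0 H
  atom 8: aromatic c, 3 neighbours → 0 H
  atom 9: aromatic c, 2 neighbours → 1 H
  atom 10: C, bond orders sum to 4 (valence 4) → 0 H
  atom 11: O, bond orders sum to 2 (valence 2) → 0 H
  atom 12: O, bond orders sum to 1 (valence 2) → 1 H
  atom 13: aromatic c, 3 neighbours → 0 H
  atom 14: aromatic c, 2 neighbours → 1 H
  atom 15: aromatic c, 2 neighbours → 1 H
  atom 16: aromatic c, 3 neighbours → 0 H
  atom 17: C, bond orders sum to 4 (valence 4) → 0 H
  atom 18: O, bond orders sum to 2 (valence 2) → 0 H
  atom 19: N, bond orders sum to 1 (valence 3) → 2 H
  atom 20: aromatic c, 3 neighbours → 0 H
  atom 21: S, bond orders sum to 1 (valence 2) → 1 H
  atom 22: aromatic c, 3 neighbours → 0 H
  atom 23: Cl (halogen, monovalent) → 0 H
Total hydrogens: 12.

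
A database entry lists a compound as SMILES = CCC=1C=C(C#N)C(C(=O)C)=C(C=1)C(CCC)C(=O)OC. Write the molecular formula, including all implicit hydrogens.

Walk through each heavy atom and fill implicit hydrogens from standard valence (C 4, N 3, O 2, S 2, halogen 1):
  atom 1: C, bond orders sum to 1 (valence 4) → 3 H
  atom 2: C, bond orders sum to 2 (valence 4) → 2 H
  atom 3: C, bond orders sum to 4 (valence 4) → 0 H
  atom 4: C, bond orders sum to 3 (valence 4) → 1 H
  atom 5: C, bond orders sum to 4 (valence 4) → 0 H
  atom 6: C, bond orders sum to 4 (valence 4) → 0 H
  atom 7: N, bond orders sum to 3 (valence 3) → 0 H
  atom 8: C, bond orders sum to 4 (valence 4) → 0 H
  atom 9: C, bond orders sum to 4 (valence 4) → 0 H
  atom 10: O, bond orders sum to 2 (valence 2) → 0 H
  atom 11: C, bond orders sum to 1 (valence 4) → 3 H
  atom 12: C, bond orders sum to 4 (valence 4) → 0 H
  atom 13: C, bond orders sum to 3 (valence 4) → 1 H
  atom 14: C, bond orders sum to 3 (valence 4) → 1 H
  atom 15: C, bond orders sum to 2 (valence 4) → 2 H
  atom 16: C, bond orders sum to 2 (valence 4) → 2 H
  atom 17: C, bond orders sum to 1 (valence 4) → 3 H
  atom 18: C, bond orders sum to 4 (valence 4) → 0 H
  atom 19: O, bond orders sum to 2 (valence 2) → 0 H
  atom 20: O, bond orders sum to 2 (valence 2) → 0 H
  atom 21: C, bond orders sum to 1 (valence 4) → 3 H
Totals → C:17, H:21, N:1, O:3.
In Hill order: C17H21NO3.

C17H21NO3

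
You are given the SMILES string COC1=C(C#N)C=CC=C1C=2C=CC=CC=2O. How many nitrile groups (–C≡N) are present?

1

The nitrile motif appears at heavy-atom position 5 in the SMILES.
Other groups present: 1 ether, 1 hydroxyl.
Nitrile count: 1.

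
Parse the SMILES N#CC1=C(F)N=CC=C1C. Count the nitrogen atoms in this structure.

Scan the SMILES for N atoms (remember two-letter symbols like Cl and Br are single atoms).
Nitrogen count: 2.

2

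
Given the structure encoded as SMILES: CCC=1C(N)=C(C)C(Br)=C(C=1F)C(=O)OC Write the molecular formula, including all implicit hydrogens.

Walk through each heavy atom and fill implicit hydrogens from standard valence (C 4, N 3, O 2, S 2, halogen 1):
  atom 1: C, bond orders sum to 1 (valence 4) → 3 H
  atom 2: C, bond orders sum to 2 (valence 4) → 2 H
  atom 3: C, bond orders sum to 4 (valence 4) → 0 H
  atom 4: C, bond orders sum to 4 (valence 4) → 0 H
  atom 5: N, bond orders sum to 1 (valence 3) → 2 H
  atom 6: C, bond orders sum to 4 (valence 4) → 0 H
  atom 7: C, bond orders sum to 1 (valence 4) → 3 H
  atom 8: C, bond orders sum to 4 (valence 4) → 0 H
  atom 9: Br (halogen, monovalent) → 0 H
  atom 10: C, bond orders sum to 4 (valence 4) → 0 H
  atom 11: C, bond orders sum to 4 (valence 4) → 0 H
  atom 12: F (halogen, monovalent) → 0 H
  atom 13: C, bond orders sum to 4 (valence 4) → 0 H
  atom 14: O, bond orders sum to 2 (valence 2) → 0 H
  atom 15: O, bond orders sum to 2 (valence 2) → 0 H
  atom 16: C, bond orders sum to 1 (valence 4) → 3 H
Totals → C:11, H:13, Br:1, F:1, N:1, O:2.
In Hill order: C11H13BrFNO2.

C11H13BrFNO2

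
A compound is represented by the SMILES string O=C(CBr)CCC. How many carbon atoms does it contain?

5

Count every carbon token in the SMILES (each C, including those in ring-closure positions and inside branches).
Carbon count: 5.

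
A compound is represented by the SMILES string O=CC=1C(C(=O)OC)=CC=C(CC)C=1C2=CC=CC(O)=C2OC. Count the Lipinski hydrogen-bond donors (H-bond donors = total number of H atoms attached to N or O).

1

Donors: find every N or O and count the H atoms it carries.
  atom 1 (O): bond orders sum to 2 → 0 H
  atom 6 (O): bond orders sum to 2 → 0 H
  atom 7 (O): bond orders sum to 2 → 0 H
  atom 20 (O): bond orders sum to 1 → 1 H
  atom 22 (O): bond orders sum to 2 → 0 H
Lipinski HBD = 1.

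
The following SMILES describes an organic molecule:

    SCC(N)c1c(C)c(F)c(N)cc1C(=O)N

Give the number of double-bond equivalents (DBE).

5

Molecular formula: C10H14FN3OS.
DoU = (2C + 2 + N − H − X) / 2, where X is the halogen count and O/S are ignored.
    = (2·10 + 2 + 3 − 14 − 1) / 2 = 10 / 2 = 5.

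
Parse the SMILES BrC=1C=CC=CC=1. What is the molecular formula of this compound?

C6H5Br

Walk through each heavy atom and fill implicit hydrogens from standard valence (C 4, N 3, O 2, S 2, halogen 1):
  atom 1: Br (halogen, monovalent) → 0 H
  atom 2: C, bond orders sum to 4 (valence 4) → 0 H
  atom 3: C, bond orders sum to 3 (valence 4) → 1 H
  atom 4: C, bond orders sum to 3 (valence 4) → 1 H
  atom 5: C, bond orders sum to 3 (valence 4) → 1 H
  atom 6: C, bond orders sum to 3 (valence 4) → 1 H
  atom 7: C, bond orders sum to 3 (valence 4) → 1 H
Totals → C:6, H:5, Br:1.
In Hill order: C6H5Br.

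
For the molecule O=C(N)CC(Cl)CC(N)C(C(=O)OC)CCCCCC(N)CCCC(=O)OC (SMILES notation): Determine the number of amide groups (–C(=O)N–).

1

The amide motif appears at heavy-atom position 2 in the SMILES.
Other groups present: 2 ester, 2 primary amine.
Amide count: 1.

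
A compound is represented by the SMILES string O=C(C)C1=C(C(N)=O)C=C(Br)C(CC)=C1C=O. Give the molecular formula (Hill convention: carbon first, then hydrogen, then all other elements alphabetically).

C12H12BrNO3

Walk through each heavy atom and fill implicit hydrogens from standard valence (C 4, N 3, O 2, S 2, halogen 1):
  atom 1: O, bond orders sum to 2 (valence 2) → 0 H
  atom 2: C, bond orders sum to 4 (valence 4) → 0 H
  atom 3: C, bond orders sum to 1 (valence 4) → 3 H
  atom 4: C, bond orders sum to 4 (valence 4) → 0 H
  atom 5: C, bond orders sum to 4 (valence 4) → 0 H
  atom 6: C, bond orders sum to 4 (valence 4) → 0 H
  atom 7: N, bond orders sum to 1 (valence 3) → 2 H
  atom 8: O, bond orders sum to 2 (valence 2) → 0 H
  atom 9: C, bond orders sum to 3 (valence 4) → 1 H
  atom 10: C, bond orders sum to 4 (valence 4) → 0 H
  atom 11: Br (halogen, monovalent) → 0 H
  atom 12: C, bond orders sum to 4 (valence 4) → 0 H
  atom 13: C, bond orders sum to 2 (valence 4) → 2 H
  atom 14: C, bond orders sum to 1 (valence 4) → 3 H
  atom 15: C, bond orders sum to 4 (valence 4) → 0 H
  atom 16: C, bond orders sum to 3 (valence 4) → 1 H
  atom 17: O, bond orders sum to 2 (valence 2) → 0 H
Totals → C:12, H:12, Br:1, N:1, O:3.
In Hill order: C12H12BrNO3.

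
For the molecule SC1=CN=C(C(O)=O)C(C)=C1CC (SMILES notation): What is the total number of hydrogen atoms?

11

Walk through each heavy atom and fill implicit hydrogens from standard valence (C 4, N 3, O 2, S 2, halogen 1):
  atom 1: S, bond orders sum to 1 (valence 2) → 1 H
  atom 2: C, bond orders sum to 4 (valence 4) → 0 H
  atom 3: C, bond orders sum to 3 (valence 4) → 1 H
  atom 4: N, bond orders sum to 3 (valence 3) → 0 H
  atom 5: C, bond orders sum to 4 (valence 4) → 0 H
  atom 6: C, bond orders sum to 4 (valence 4) → 0 H
  atom 7: O, bond orders sum to 1 (valence 2) → 1 H
  atom 8: O, bond orders sum to 2 (valence 2) → 0 H
  atom 9: C, bond orders sum to 4 (valence 4) → 0 H
  atom 10: C, bond orders sum to 1 (valence 4) → 3 H
  atom 11: C, bond orders sum to 4 (valence 4) → 0 H
  atom 12: C, bond orders sum to 2 (valence 4) → 2 H
  atom 13: C, bond orders sum to 1 (valence 4) → 3 H
Total hydrogens: 11.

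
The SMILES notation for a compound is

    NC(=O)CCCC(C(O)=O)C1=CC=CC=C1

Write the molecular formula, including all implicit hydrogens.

C12H15NO3

Walk through each heavy atom and fill implicit hydrogens from standard valence (C 4, N 3, O 2, S 2, halogen 1):
  atom 1: N, bond orders sum to 1 (valence 3) → 2 H
  atom 2: C, bond orders sum to 4 (valence 4) → 0 H
  atom 3: O, bond orders sum to 2 (valence 2) → 0 H
  atom 4: C, bond orders sum to 2 (valence 4) → 2 H
  atom 5: C, bond orders sum to 2 (valence 4) → 2 H
  atom 6: C, bond orders sum to 2 (valence 4) → 2 H
  atom 7: C, bond orders sum to 3 (valence 4) → 1 H
  atom 8: C, bond orders sum to 4 (valence 4) → 0 H
  atom 9: O, bond orders sum to 1 (valence 2) → 1 H
  atom 10: O, bond orders sum to 2 (valence 2) → 0 H
  atom 11: C, bond orders sum to 4 (valence 4) → 0 H
  atom 12: C, bond orders sum to 3 (valence 4) → 1 H
  atom 13: C, bond orders sum to 3 (valence 4) → 1 H
  atom 14: C, bond orders sum to 3 (valence 4) → 1 H
  atom 15: C, bond orders sum to 3 (valence 4) → 1 H
  atom 16: C, bond orders sum to 3 (valence 4) → 1 H
Totals → C:12, H:15, N:1, O:3.
In Hill order: C12H15NO3.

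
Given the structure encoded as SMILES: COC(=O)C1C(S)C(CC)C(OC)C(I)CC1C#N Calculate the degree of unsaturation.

4

Degree of unsaturation = (number of rings) + (number of π bonds).
Ring closures in the SMILES: 1.
π bonds: 1 double bond (each 1 DoU), 1 triple bond (each 2 DoU) → 3 DoU from unsaturation.
Total DoU = 1 + 3 = 4.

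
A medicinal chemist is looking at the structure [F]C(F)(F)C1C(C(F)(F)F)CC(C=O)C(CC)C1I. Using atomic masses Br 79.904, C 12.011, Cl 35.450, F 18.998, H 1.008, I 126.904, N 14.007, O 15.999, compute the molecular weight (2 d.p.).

402.12 g/mol

First, the molecular formula is C11H13F6IO (counting implicit H from valence).
  C: 11 × 12.011 = 132.121
  F: 6 × 18.998 = 113.988
  H: 13 × 1.008 = 13.104
  I: 1 × 126.904 = 126.904
  O: 1 × 15.999 = 15.999
Sum: 11×12.011 + 6×18.998 + 13×1.008 + 1×126.904 + 1×15.999 = 402.116 → 402.12 g/mol.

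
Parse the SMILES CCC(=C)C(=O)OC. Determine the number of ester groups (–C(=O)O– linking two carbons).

1

The ester motif appears at heavy-atom position 5 in the SMILES.
Other groups present: 1 alkene.
Ester count: 1.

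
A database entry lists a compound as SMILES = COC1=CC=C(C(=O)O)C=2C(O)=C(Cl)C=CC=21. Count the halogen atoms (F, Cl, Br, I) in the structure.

1

Halogen atoms appear at heavy-atom position 14 (1×Cl).
Other groups present: 1 carboxylic acid, 1 ether, 1 hydroxyl.
Halogen count: 1.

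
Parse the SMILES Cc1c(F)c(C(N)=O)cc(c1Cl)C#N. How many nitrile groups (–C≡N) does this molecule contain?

The nitrile motif appears at heavy-atom position 13 in the SMILES.
Other groups present: 1 amide.
Nitrile count: 1.

1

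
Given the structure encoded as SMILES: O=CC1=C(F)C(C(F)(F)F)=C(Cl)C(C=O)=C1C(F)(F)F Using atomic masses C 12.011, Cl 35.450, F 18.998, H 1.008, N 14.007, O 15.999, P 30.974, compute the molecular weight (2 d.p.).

322.56 g/mol

First, the molecular formula is C10H2ClF7O2 (counting implicit H from valence).
  C: 10 × 12.011 = 120.110
  Cl: 1 × 35.450 = 35.450
  F: 7 × 18.998 = 132.986
  H: 2 × 1.008 = 2.016
  O: 2 × 15.999 = 31.998
Sum: 10×12.011 + 1×35.450 + 7×18.998 + 2×1.008 + 2×15.999 = 322.560 → 322.56 g/mol.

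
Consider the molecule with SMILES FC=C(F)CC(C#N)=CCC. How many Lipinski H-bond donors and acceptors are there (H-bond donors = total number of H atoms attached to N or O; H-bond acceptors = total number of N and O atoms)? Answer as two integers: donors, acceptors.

0, 1

Donors: find every N or O and count the H atoms it carries.
  atom 8 (N): bond orders sum to 3 → 0 H
Lipinski HBD = 0.
Acceptors: N atoms = 1, O atoms = 0 → HBA = 1.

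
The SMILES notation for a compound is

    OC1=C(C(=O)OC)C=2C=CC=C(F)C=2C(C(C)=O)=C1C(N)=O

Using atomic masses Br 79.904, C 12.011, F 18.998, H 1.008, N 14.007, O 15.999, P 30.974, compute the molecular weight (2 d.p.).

305.26 g/mol

First, the molecular formula is C15H12FNO5 (counting implicit H from valence).
  C: 15 × 12.011 = 180.165
  F: 1 × 18.998 = 18.998
  H: 12 × 1.008 = 12.096
  N: 1 × 14.007 = 14.007
  O: 5 × 15.999 = 79.995
Sum: 15×12.011 + 1×18.998 + 12×1.008 + 1×14.007 + 5×15.999 = 305.261 → 305.26 g/mol.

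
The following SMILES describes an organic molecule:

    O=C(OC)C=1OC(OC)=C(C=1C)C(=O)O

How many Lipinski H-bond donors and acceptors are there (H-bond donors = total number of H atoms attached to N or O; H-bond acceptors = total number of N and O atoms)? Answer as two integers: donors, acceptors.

Donors: find every N or O and count the H atoms it carries.
  atom 1 (O): bond orders sum to 2 → 0 H
  atom 3 (O): bond orders sum to 2 → 0 H
  atom 6 (O): bond orders sum to 2 → 0 H
  atom 8 (O): bond orders sum to 2 → 0 H
  atom 14 (O): bond orders sum to 2 → 0 H
  atom 15 (O): bond orders sum to 1 → 1 H
Lipinski HBD = 1.
Acceptors: N atoms = 0, O atoms = 6 → HBA = 6.

1, 6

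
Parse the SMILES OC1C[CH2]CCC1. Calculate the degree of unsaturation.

1

Degree of unsaturation = (number of rings) + (number of π bonds).
Ring closures in the SMILES: 1.
π bonds: none → 0 DoU from unsaturation.
Total DoU = 1 + 0 = 1.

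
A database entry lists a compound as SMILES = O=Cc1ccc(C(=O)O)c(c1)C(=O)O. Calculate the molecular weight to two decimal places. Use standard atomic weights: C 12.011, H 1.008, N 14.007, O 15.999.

First, the molecular formula is C9H6O5 (counting implicit H from valence).
  C: 9 × 12.011 = 108.099
  H: 6 × 1.008 = 6.048
  O: 5 × 15.999 = 79.995
Sum: 9×12.011 + 6×1.008 + 5×15.999 = 194.142 → 194.14 g/mol.

194.14 g/mol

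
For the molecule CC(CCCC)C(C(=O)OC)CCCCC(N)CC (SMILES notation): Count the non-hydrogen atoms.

Every atom symbol written in the SMILES (organic subset) is one heavy atom; implicit H are not written.
Heavy atoms by element → C:16, N:1, O:2.
Total: 19.

19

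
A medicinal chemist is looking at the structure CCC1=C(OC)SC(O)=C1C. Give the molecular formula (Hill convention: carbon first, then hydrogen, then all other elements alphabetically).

C8H12O2S

Walk through each heavy atom and fill implicit hydrogens from standard valence (C 4, N 3, O 2, S 2, halogen 1):
  atom 1: C, bond orders sum to 1 (valence 4) → 3 H
  atom 2: C, bond orders sum to 2 (valence 4) → 2 H
  atom 3: C, bond orders sum to 4 (valence 4) → 0 H
  atom 4: C, bond orders sum to 4 (valence 4) → 0 H
  atom 5: O, bond orders sum to 2 (valence 2) → 0 H
  atom 6: C, bond orders sum to 1 (valence 4) → 3 H
  atom 7: S, bond orders sum to 2 (valence 2) → 0 H
  atom 8: C, bond orders sum to 4 (valence 4) → 0 H
  atom 9: O, bond orders sum to 1 (valence 2) → 1 H
  atom 10: C, bond orders sum to 4 (valence 4) → 0 H
  atom 11: C, bond orders sum to 1 (valence 4) → 3 H
Totals → C:8, H:12, O:2, S:1.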